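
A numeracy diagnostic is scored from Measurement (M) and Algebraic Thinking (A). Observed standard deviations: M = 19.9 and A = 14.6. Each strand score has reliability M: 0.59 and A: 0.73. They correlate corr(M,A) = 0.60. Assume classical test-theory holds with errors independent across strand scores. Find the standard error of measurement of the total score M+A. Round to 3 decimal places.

14.830

Var(total) = 609.17 + 348.648 = 957.818.
True-score variance = 389.253 + 348.648 = 737.901, so reliability = 0.7704.
Error variance = 957.818 − 737.901 = 219.917; SEM = √219.917 = 14.830.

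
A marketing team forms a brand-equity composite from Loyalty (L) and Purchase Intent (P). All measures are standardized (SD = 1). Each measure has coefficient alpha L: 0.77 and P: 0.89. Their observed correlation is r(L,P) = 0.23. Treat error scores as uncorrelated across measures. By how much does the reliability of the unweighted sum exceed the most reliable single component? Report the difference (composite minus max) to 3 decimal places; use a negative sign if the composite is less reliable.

Var(sum) = 2 + 0.46 = 2.46; true-score variance = 1.66 + 0.46 = 2.12; composite reliability = 0.8618.
Max component reliability = 0.8900.
Difference = 0.8618 − 0.8900 = -0.028.

-0.028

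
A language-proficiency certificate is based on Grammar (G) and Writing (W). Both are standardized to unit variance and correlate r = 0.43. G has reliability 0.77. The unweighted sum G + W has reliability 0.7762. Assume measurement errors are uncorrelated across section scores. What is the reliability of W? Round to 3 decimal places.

0.590

Var(G+W) = 2 + 2·0.43 = 2.860.
True-score variance = ρ_G + ρ_W + 2·0.43, so 0.7762 = (0.77 + ρ_W + 0.86) / 2.860.
ρ_W = 0.7762·2.860 − 0.77 − 0.86 = 0.590.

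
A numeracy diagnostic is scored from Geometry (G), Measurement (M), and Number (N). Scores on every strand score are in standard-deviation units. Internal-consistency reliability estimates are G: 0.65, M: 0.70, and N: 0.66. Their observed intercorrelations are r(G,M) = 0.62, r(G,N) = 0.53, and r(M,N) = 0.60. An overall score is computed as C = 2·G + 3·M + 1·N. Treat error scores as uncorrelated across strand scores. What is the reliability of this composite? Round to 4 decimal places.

Var(C) = 2² + 3² + 1 + 2·[6·0.62 + 2·0.53 + 3·0.60] = 14 + 13.16 = 27.16.
With uncorrelated errors the cross-covariances are all true-score covariance, so they carry over unchanged; only the diagonal terms shrink to ρᵢσᵢ².
True-score variance = [2²·0.65 + 3²·0.70 + 0.66] + 13.16 = 9.56 + 13.16 = 22.72.
Reliability = 22.72 / 27.16 = 0.8365.

0.8365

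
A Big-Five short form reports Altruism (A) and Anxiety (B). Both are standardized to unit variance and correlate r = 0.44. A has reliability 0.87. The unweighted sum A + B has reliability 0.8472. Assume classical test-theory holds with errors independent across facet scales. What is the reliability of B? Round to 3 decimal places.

0.690

Var(A+B) = 2 + 2·0.44 = 2.880.
True-score variance = ρ_A + ρ_B + 2·0.44, so 0.8472 = (0.87 + ρ_B + 0.88) / 2.880.
ρ_B = 0.8472·2.880 − 0.87 − 0.88 = 0.690.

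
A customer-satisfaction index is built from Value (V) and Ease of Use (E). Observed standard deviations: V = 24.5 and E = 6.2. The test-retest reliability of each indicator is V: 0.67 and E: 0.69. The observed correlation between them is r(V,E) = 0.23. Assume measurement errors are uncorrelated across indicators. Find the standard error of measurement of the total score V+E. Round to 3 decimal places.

14.491

Var(total) = 638.69 + 69.874 = 708.564.
True-score variance = 428.691 + 69.874 = 498.565, so reliability = 0.7036.
Error variance = 708.564 − 498.565 = 209.999; SEM = √209.999 = 14.491.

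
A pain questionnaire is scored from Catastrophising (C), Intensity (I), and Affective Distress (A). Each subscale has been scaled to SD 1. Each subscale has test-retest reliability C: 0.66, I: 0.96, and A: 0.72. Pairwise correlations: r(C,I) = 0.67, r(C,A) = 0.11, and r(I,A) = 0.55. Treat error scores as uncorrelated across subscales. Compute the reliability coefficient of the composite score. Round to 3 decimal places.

0.883

Var(C+I+A) = 3 + 2·[0.67 + 0.11 + 0.55] = 3 + 2.66 = 5.66.
Under uncorrelated errors the observed covariances equal the true-score covariances, so only the own-variance terms attenuate.
True-score variance = [0.66 + 0.96 + 0.72] + 2.66 = 2.34 + 2.66 = 5.
Reliability = 5 / 5.66 = 0.883.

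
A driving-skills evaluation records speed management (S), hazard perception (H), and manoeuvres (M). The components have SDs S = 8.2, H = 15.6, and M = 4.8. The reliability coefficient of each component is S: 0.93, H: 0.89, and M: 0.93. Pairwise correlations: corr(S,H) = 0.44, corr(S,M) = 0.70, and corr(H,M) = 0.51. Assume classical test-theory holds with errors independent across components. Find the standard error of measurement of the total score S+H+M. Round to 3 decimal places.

5.752

Var(total) = 333.64 + 244.051 = 577.691.
True-score variance = 300.551 + 244.051 = 544.602, so reliability = 0.9427.
Error variance = 577.691 − 544.602 = 33.0892; SEM = √33.0892 = 5.752.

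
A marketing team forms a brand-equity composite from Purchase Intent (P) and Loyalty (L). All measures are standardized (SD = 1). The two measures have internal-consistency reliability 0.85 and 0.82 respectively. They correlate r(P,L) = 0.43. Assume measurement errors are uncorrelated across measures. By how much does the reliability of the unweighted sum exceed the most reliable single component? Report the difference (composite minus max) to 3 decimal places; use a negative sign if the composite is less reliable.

0.035

Var(sum) = 2 + 0.86 = 2.86; true-score variance = 1.67 + 0.86 = 2.53; composite reliability = 0.8846.
Max component reliability = 0.8500.
Difference = 0.8846 − 0.8500 = 0.035.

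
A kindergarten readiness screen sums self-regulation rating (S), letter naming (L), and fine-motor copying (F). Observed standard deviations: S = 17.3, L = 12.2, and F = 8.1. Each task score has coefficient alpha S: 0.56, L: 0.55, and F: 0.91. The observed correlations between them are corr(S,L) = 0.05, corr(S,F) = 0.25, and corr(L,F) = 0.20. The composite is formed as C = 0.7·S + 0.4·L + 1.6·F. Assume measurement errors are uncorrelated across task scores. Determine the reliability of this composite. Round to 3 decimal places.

0.798

Var(C) = 0.7²·17.3² + 0.4²·12.2² + 1.6²·8.1² + 2·[0.28·17.3·12.2·0.05 + 1.12·17.3·8.1·0.25 + 0.64·12.2·8.1·0.20] = 338.428 + 109.68 = 448.109.
With uncorrelated errors the cross-covariances are all true-score covariance, so they carry over unchanged; only the diagonal terms shrink to ρᵢσᵢ².
True-score variance = [0.7²·17.3²·0.56 + 0.4²·12.2²·0.55 + 1.6²·8.1²·0.91] + 109.68 = 248.068 + 109.68 = 357.749.
Reliability = 357.749 / 448.109 = 0.798.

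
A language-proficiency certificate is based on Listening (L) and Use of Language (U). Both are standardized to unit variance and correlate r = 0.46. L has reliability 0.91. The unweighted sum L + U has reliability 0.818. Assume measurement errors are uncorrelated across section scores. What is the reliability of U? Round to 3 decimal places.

0.559

Var(L+U) = 2 + 2·0.46 = 2.920.
True-score variance = ρ_L + ρ_U + 2·0.46, so 0.818 = (0.91 + ρ_U + 0.92) / 2.920.
ρ_U = 0.818·2.920 − 0.91 − 0.92 = 0.559.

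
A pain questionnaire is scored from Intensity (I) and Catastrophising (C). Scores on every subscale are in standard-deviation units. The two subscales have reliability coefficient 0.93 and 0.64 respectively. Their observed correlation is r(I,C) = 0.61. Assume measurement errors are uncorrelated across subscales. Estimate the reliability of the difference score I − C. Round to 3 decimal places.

Var(I−C) = 1 + 1 − 2·0.61 = 2 − 1.22 = 0.78.
With uncorrelated errors the cross-covariances are all true-score covariance, so they carry over unchanged; only the diagonal terms shrink to ρᵢσᵢ².
True-score variance = [0.93 + 0.64] − 1.22 = 1.57 − 1.22 = 0.35.
Reliability = 0.35 / 0.78 = 0.449.

0.449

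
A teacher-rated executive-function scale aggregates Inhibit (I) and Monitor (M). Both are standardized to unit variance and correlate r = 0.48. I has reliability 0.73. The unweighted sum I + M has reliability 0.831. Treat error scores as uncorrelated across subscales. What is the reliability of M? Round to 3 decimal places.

0.770

Var(I+M) = 2 + 2·0.48 = 2.960.
True-score variance = ρ_I + ρ_M + 2·0.48, so 0.831 = (0.73 + ρ_M + 0.96) / 2.960.
ρ_M = 0.831·2.960 − 0.73 − 0.96 = 0.770.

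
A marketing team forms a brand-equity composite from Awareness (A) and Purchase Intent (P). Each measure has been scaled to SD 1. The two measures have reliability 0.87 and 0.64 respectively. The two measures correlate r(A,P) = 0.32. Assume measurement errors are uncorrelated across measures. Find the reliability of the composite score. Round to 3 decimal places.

0.814

Var(A+P) = 2 + 2·[0.32] = 2 + 0.64 = 2.64.
Under uncorrelated errors the observed covariances equal the true-score covariances, so only the own-variance terms attenuate.
True-score variance = [0.87 + 0.64] + 0.64 = 1.51 + 0.64 = 2.15.
Reliability = 2.15 / 2.64 = 0.814.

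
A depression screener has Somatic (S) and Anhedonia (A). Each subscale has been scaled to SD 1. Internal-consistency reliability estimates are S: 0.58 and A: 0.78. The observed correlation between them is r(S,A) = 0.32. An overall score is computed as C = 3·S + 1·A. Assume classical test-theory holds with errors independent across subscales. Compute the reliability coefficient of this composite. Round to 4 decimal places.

Var(C) = 3² + 1 + 2·[3·0.32] = 10 + 1.92 = 11.92.
Under uncorrelated errors the observed covariances equal the true-score covariances, so only the own-variance terms attenuate.
True-score variance = [3²·0.58 + 0.78] + 1.92 = 6 + 1.92 = 7.92.
Reliability = 7.92 / 11.92 = 0.6644.

0.6644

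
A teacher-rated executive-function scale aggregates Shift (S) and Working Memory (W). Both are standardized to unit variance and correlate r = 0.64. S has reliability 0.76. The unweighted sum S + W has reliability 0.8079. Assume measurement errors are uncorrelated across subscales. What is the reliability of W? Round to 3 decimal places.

0.610

Var(S+W) = 2 + 2·0.64 = 3.280.
True-score variance = ρ_S + ρ_W + 2·0.64, so 0.8079 = (0.76 + ρ_W + 1.28) / 3.280.
ρ_W = 0.8079·3.280 − 0.76 − 1.28 = 0.610.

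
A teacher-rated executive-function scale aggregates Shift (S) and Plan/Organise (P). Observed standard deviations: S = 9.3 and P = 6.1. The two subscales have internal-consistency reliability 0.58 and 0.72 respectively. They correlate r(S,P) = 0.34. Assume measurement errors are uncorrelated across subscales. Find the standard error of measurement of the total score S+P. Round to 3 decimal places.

6.837

Var(total) = 123.7 + 38.5764 = 162.276.
True-score variance = 76.9554 + 38.5764 = 115.532, so reliability = 0.7119.
Error variance = 162.276 − 115.532 = 46.7446; SEM = √46.7446 = 6.837.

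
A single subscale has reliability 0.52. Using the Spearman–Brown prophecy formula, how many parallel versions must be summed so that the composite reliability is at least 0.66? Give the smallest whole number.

k ≥ ρ*(1−ρ₁)/(ρ₁(1−ρ*)) = 0.66·0.48 / (0.52·0.34) = 1.792.
Smallest integer k = 2.

2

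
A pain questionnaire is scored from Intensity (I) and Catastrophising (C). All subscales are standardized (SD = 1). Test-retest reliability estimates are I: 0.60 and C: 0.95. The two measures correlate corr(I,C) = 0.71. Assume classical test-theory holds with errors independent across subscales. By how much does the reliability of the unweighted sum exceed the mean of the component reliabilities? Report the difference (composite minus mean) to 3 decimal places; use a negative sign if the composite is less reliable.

0.093

Var(sum) = 2 + 1.42 = 3.42; true-score variance = 1.55 + 1.42 = 2.97; composite reliability = 0.8684.
Mean component reliability = 0.7750.
Difference = 0.8684 − 0.7750 = 0.093.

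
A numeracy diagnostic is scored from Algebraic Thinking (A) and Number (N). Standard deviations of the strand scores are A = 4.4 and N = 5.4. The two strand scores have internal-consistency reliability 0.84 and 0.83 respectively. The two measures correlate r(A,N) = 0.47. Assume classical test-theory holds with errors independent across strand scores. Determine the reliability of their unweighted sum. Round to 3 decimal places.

0.886

Var(A+N) = 4.4² + 5.4² + 2·[4.4·5.4·0.47] = 48.52 + 22.3344 = 70.8544.
Under uncorrelated errors the observed covariances equal the true-score covariances, so only the own-variance terms attenuate.
True-score variance = [4.4²·0.84 + 5.4²·0.83] + 22.3344 = 40.4652 + 22.3344 = 62.7996.
Reliability = 62.7996 / 70.8544 = 0.886.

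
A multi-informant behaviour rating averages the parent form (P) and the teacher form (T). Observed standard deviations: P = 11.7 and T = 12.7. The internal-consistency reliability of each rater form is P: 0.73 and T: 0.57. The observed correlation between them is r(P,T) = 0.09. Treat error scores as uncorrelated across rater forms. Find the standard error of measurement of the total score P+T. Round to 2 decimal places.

10.31

Var(total) = 298.18 + 26.7462 = 324.926.
True-score variance = 191.865 + 26.7462 = 218.611, so reliability = 0.6728.
Error variance = 324.926 − 218.611 = 106.315; SEM = √106.315 = 10.31.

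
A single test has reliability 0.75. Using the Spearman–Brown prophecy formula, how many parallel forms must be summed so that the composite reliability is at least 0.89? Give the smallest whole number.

k ≥ ρ*(1−ρ₁)/(ρ₁(1−ρ*)) = 0.89·0.25 / (0.75·0.11) = 2.697.
Smallest integer k = 3.

3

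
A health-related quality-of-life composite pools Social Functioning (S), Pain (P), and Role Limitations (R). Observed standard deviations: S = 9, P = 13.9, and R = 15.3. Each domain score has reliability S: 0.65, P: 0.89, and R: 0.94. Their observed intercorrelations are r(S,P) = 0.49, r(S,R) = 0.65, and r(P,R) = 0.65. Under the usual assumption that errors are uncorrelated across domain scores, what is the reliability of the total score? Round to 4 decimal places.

Var(S+P+R) = 9² + 13.9² + 15.3² + 2·[9·13.9·0.49 + 9·15.3·0.65 + 13.9·15.3·0.65] = 508.3 + 578.079 = 1086.38.
With uncorrelated errors the cross-covariances are all true-score covariance, so they carry over unchanged; only the diagonal terms shrink to ρᵢσᵢ².
True-score variance = [9²·0.65 + 13.9²·0.89 + 15.3²·0.94] + 578.079 = 444.652 + 578.079 = 1022.73.
Reliability = 1022.73 / 1086.38 = 0.9414.

0.9414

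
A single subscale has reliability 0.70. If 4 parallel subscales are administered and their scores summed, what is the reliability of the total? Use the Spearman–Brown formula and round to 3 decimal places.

0.903

ρ_k = kρ / (1 + (k−1)ρ) = 4·0.70 / (1 + 3·0.70) = 2.800 / 3.100 = 0.903.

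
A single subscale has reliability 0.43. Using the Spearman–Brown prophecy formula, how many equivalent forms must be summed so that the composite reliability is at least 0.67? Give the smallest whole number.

k ≥ ρ*(1−ρ₁)/(ρ₁(1−ρ*)) = 0.67·0.57 / (0.43·0.33) = 2.691.
Smallest integer k = 3.

3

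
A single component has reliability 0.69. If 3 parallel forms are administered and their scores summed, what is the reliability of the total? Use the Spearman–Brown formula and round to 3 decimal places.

0.870

ρ_k = kρ / (1 + (k−1)ρ) = 3·0.69 / (1 + 2·0.69) = 2.070 / 2.380 = 0.870.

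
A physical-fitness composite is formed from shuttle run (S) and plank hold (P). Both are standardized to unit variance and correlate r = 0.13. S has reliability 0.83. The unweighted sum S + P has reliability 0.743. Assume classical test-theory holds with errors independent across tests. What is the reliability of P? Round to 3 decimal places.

Var(S+P) = 2 + 2·0.13 = 2.260.
True-score variance = ρ_S + ρ_P + 2·0.13, so 0.743 = (0.83 + ρ_P + 0.26) / 2.260.
ρ_P = 0.743·2.260 − 0.83 − 0.26 = 0.589.

0.589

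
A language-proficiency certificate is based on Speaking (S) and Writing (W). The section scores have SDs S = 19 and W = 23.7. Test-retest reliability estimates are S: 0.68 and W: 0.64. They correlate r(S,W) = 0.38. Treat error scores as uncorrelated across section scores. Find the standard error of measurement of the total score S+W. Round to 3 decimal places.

Var(total) = 922.69 + 342.228 = 1264.92.
True-score variance = 604.962 + 342.228 = 947.19, so reliability = 0.7488.
Error variance = 1264.92 − 947.19 = 317.728; SEM = √317.728 = 17.825.

17.825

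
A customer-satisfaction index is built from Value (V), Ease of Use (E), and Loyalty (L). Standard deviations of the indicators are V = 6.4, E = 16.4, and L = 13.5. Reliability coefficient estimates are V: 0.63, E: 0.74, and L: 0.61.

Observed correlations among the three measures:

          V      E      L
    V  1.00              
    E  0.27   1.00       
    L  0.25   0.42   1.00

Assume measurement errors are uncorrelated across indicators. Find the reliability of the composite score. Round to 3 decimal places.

0.799

Var(V+E+L) = 6.4² + 16.4² + 13.5² + 2·[6.4·16.4·0.27 + 6.4·13.5·0.25 + 16.4·13.5·0.42] = 492.17 + 285.854 = 778.024.
Under uncorrelated errors the observed covariances equal the true-score covariances, so only the own-variance terms attenuate.
True-score variance = [6.4²·0.63 + 16.4²·0.74 + 13.5²·0.61] + 285.854 = 336.008 + 285.854 = 621.862.
Reliability = 621.862 / 778.024 = 0.799.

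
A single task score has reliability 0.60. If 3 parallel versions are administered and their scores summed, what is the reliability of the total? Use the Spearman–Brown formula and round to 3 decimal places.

ρ_k = kρ / (1 + (k−1)ρ) = 3·0.60 / (1 + 2·0.60) = 1.800 / 2.200 = 0.818.

0.818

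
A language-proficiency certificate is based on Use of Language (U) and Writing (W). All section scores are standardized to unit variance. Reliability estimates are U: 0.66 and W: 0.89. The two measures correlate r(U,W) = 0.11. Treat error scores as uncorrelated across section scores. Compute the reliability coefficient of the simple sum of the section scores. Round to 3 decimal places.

0.797

Var(U+W) = 2 + 2·[0.11] = 2 + 0.22 = 2.22.
With uncorrelated errors the cross-covariances are all true-score covariance, so they carry over unchanged; only the diagonal terms shrink to ρᵢσᵢ².
True-score variance = [0.66 + 0.89] + 0.22 = 1.55 + 0.22 = 1.77.
Reliability = 1.77 / 2.22 = 0.797.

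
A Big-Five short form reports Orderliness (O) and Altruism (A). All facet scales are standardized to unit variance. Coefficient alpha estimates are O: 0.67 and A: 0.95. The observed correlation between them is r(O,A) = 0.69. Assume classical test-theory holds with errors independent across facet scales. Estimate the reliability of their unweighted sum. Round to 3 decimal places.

0.888

Var(O+A) = 2 + 2·[0.69] = 2 + 1.38 = 3.38.
With uncorrelated errors the cross-covariances are all true-score covariance, so they carry over unchanged; only the diagonal terms shrink to ρᵢσᵢ².
True-score variance = [0.67 + 0.95] + 1.38 = 1.62 + 1.38 = 3.
Reliability = 3 / 3.38 = 0.888.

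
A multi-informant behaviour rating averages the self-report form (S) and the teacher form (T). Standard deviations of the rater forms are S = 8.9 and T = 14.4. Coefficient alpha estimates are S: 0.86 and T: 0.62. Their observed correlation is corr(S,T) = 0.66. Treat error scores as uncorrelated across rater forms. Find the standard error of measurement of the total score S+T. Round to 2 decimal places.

9.48

Var(total) = 286.57 + 169.171 = 455.741.
True-score variance = 196.684 + 169.171 = 365.855, so reliability = 0.8028.
Error variance = 455.741 − 365.855 = 89.8862; SEM = √89.8862 = 9.48.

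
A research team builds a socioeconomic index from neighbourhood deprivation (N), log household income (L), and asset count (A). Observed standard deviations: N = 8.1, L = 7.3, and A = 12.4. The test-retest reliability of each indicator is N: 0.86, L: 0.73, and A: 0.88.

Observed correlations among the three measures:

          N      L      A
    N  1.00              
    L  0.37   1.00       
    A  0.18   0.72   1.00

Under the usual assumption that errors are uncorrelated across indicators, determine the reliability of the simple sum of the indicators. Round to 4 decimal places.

0.9130

Var(N+L+A) = 8.1² + 7.3² + 12.4² + 2·[8.1·7.3·0.37 + 8.1·12.4·0.18 + 7.3·12.4·0.72] = 272.66 + 210.263 = 482.923.
Because errors are independent across components, Cov(Tᵢ,Tⱼ) = Cov(Xᵢ,Xⱼ); the off-diagonal part of the true-score variance is the same as above.
True-score variance = [8.1²·0.86 + 7.3²·0.73 + 12.4²·0.88] + 210.263 = 230.635 + 210.263 = 440.899.
Reliability = 440.899 / 482.923 = 0.9130.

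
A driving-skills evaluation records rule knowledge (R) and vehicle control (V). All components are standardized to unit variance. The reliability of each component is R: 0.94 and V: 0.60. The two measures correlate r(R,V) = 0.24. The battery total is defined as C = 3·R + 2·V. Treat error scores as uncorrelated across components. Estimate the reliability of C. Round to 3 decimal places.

Var(C) = 3² + 2² + 2·[6·0.24] = 13 + 2.88 = 15.88.
With uncorrelated errors the cross-covariances are all true-score covariance, so they carry over unchanged; only the diagonal terms shrink to ρᵢσᵢ².
True-score variance = [3²·0.94 + 2²·0.60] + 2.88 = 10.86 + 2.88 = 13.74.
Reliability = 13.74 / 15.88 = 0.865.

0.865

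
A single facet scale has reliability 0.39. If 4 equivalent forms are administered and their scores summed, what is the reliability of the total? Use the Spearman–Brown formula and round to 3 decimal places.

0.719

ρ_k = kρ / (1 + (k−1)ρ) = 4·0.39 / (1 + 3·0.39) = 1.560 / 2.170 = 0.719.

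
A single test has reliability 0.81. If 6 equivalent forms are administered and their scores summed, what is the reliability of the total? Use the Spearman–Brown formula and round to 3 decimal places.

0.962

ρ_k = kρ / (1 + (k−1)ρ) = 6·0.81 / (1 + 5·0.81) = 4.860 / 5.050 = 0.962.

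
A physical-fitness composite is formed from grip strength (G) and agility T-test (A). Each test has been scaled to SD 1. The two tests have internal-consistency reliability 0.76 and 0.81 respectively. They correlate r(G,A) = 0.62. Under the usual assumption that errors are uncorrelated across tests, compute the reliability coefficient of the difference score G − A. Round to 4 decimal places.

0.4342

Var(G−A) = 1 + 1 − 2·0.62 = 2 − 1.24 = 0.76.
Because errors are independent across components, Cov(Tᵢ,Tⱼ) = Cov(Xᵢ,Xⱼ); the off-diagonal part of the true-score variance is the same as above.
True-score variance = [0.76 + 0.81] − 1.24 = 1.57 − 1.24 = 0.33.
Reliability = 0.33 / 0.76 = 0.4342.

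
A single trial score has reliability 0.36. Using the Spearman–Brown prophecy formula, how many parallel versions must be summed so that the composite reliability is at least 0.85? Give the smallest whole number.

11

k ≥ ρ*(1−ρ₁)/(ρ₁(1−ρ*)) = 0.85·0.64 / (0.36·0.15) = 10.074.
Smallest integer k = 11.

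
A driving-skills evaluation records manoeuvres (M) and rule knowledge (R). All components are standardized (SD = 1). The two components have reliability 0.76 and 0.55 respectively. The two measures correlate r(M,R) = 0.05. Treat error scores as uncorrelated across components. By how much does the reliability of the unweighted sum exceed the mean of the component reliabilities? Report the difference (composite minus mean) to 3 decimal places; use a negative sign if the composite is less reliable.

0.016

Var(sum) = 2 + 0.1 = 2.1; true-score variance = 1.31 + 0.1 = 1.41; composite reliability = 0.6714.
Mean component reliability = 0.6550.
Difference = 0.6714 − 0.6550 = 0.016.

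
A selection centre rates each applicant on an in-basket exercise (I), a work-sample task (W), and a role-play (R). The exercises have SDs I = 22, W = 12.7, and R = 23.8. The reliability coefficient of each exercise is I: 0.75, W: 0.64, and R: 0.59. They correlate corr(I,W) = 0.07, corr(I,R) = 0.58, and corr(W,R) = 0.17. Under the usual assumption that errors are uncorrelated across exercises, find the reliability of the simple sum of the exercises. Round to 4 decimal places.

0.7903

Var(I+W+R) = 22² + 12.7² + 23.8² + 2·[22·12.7·0.07 + 22·23.8·0.58 + 12.7·23.8·0.17] = 1211.73 + 749.26 = 1960.99.
With uncorrelated errors the cross-covariances are all true-score covariance, so they carry over unchanged; only the diagonal terms shrink to ρᵢσᵢ².
True-score variance = [22²·0.75 + 12.7²·0.64 + 23.8²·0.59] + 749.26 = 800.425 + 749.26 = 1549.69.
Reliability = 1549.69 / 1960.99 = 0.7903.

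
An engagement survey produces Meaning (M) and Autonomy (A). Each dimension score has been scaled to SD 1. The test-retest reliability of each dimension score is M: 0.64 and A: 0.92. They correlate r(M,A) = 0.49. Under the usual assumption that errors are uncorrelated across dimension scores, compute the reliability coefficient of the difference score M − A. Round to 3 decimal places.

0.569

Var(M−A) = 1 + 1 − 2·0.49 = 2 − 0.98 = 1.02.
With uncorrelated errors the cross-covariances are all true-score covariance, so they carry over unchanged; only the diagonal terms shrink to ρᵢσᵢ².
True-score variance = [0.64 + 0.92] − 0.98 = 1.56 − 0.98 = 0.58.
Reliability = 0.58 / 1.02 = 0.569.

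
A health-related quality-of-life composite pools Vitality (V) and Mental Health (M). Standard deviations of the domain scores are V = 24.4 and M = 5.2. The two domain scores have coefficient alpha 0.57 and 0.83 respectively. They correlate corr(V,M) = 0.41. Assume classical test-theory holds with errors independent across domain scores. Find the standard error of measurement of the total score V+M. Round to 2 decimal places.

16.14

Var(total) = 622.4 + 104.042 = 726.442.
True-score variance = 361.798 + 104.042 = 465.84, so reliability = 0.6413.
Error variance = 726.442 − 465.84 = 260.602; SEM = √260.602 = 16.14.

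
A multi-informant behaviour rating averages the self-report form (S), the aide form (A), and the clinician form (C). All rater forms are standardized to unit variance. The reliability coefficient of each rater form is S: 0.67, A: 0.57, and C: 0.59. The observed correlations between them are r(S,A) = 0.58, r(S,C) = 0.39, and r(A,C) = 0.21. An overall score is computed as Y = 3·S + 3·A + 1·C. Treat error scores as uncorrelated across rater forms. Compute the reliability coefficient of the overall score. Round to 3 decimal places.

Var(Y) = 3² + 3² + 1 + 2·[9·0.58 + 3·0.39 + 3·0.21] = 19 + 14.04 = 33.04.
Under uncorrelated errors the observed covariances equal the true-score covariances, so only the own-variance terms attenuate.
True-score variance = [3²·0.67 + 3²·0.57 + 0.59] + 14.04 = 11.75 + 14.04 = 25.79.
Reliability = 25.79 / 33.04 = 0.781.

0.781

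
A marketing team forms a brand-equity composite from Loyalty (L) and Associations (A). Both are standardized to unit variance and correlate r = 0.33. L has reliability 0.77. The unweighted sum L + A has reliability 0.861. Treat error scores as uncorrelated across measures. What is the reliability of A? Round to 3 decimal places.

Var(L+A) = 2 + 2·0.33 = 2.660.
True-score variance = ρ_L + ρ_A + 2·0.33, so 0.861 = (0.77 + ρ_A + 0.66) / 2.660.
ρ_A = 0.861·2.660 − 0.77 − 0.66 = 0.860.

0.860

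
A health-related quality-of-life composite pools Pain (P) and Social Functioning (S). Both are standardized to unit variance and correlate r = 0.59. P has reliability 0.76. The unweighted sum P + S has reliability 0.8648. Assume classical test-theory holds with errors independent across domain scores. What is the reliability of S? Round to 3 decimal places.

0.810

Var(P+S) = 2 + 2·0.59 = 3.180.
True-score variance = ρ_P + ρ_S + 2·0.59, so 0.8648 = (0.76 + ρ_S + 1.18) / 3.180.
ρ_S = 0.8648·3.180 − 0.76 − 1.18 = 0.810.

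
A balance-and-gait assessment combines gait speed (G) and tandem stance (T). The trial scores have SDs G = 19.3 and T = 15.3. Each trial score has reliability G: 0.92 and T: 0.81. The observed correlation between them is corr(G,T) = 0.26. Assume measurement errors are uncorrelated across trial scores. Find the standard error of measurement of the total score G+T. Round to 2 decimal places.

8.62

Var(total) = 606.58 + 153.551 = 760.131.
True-score variance = 532.304 + 153.551 = 685.855, so reliability = 0.9023.
Error variance = 760.131 − 685.855 = 74.2763; SEM = √74.2763 = 8.62.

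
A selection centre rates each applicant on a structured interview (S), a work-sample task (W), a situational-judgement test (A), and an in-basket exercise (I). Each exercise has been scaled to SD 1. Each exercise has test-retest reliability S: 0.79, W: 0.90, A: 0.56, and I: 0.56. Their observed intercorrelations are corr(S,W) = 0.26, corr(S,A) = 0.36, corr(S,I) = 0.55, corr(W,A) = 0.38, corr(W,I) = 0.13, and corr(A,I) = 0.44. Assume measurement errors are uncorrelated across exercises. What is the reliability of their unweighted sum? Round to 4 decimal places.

Var(S+W+A+I) = 4 + 2·[0.26 + 0.36 + 0.55 + 0.38 + 0.13 + 0.44] = 4 + 4.24 = 8.24.
Because errors are independent across components, Cov(Tᵢ,Tⱼ) = Cov(Xᵢ,Xⱼ); the off-diagonal part of the true-score variance is the same as above.
True-score variance = [0.79 + 0.90 + 0.56 + 0.56] + 4.24 = 2.81 + 4.24 = 7.05.
Reliability = 7.05 / 8.24 = 0.8556.

0.8556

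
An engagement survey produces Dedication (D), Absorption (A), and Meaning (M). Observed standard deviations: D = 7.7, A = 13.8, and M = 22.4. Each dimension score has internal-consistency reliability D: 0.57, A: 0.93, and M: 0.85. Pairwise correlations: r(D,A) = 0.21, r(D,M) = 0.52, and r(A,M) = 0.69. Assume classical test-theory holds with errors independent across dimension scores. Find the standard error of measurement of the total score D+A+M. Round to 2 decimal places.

10.68

Var(total) = 751.49 + 650.594 = 1402.08.
True-score variance = 637.4 + 650.594 = 1287.99, so reliability = 0.9186.
Error variance = 1402.08 − 1287.99 = 114.09; SEM = √114.09 = 10.68.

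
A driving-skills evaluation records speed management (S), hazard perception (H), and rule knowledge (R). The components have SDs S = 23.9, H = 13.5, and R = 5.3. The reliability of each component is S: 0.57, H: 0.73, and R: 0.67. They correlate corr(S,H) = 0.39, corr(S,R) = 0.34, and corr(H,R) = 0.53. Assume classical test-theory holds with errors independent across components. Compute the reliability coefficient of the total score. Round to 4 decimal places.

Var(S+H+R) = 23.9² + 13.5² + 5.3² + 2·[23.9·13.5·0.39 + 23.9·5.3·0.34 + 13.5·5.3·0.53] = 781.55 + 413.646 = 1195.2.
With uncorrelated errors the cross-covariances are all true-score covariance, so they carry over unchanged; only the diagonal terms shrink to ρᵢσᵢ².
True-score variance = [23.9²·0.57 + 13.5²·0.73 + 5.3²·0.67] + 413.646 = 477.452 + 413.646 = 891.098.
Reliability = 891.098 / 1195.2 = 0.7456.

0.7456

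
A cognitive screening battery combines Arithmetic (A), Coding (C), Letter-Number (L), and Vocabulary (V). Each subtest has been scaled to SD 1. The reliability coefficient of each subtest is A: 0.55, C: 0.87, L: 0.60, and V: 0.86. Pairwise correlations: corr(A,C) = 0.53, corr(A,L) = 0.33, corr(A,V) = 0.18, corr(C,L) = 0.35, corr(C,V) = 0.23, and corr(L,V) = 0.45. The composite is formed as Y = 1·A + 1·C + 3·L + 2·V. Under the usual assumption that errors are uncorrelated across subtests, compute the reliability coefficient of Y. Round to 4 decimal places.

0.8256

Var(Y) = 1 + 1 + 3² + 2² + 2·[0.53 + 3·0.33 + 2·0.18 + 3·0.35 + 2·0.23 + 6·0.45] = 15 + 12.18 = 27.18.
Because errors are independent across components, Cov(Tᵢ,Tⱼ) = Cov(Xᵢ,Xⱼ); the off-diagonal part of the true-score variance is the same as above.
True-score variance = [0.55 + 0.87 + 3²·0.60 + 2²·0.86] + 12.18 = 10.26 + 12.18 = 22.44.
Reliability = 22.44 / 27.18 = 0.8256.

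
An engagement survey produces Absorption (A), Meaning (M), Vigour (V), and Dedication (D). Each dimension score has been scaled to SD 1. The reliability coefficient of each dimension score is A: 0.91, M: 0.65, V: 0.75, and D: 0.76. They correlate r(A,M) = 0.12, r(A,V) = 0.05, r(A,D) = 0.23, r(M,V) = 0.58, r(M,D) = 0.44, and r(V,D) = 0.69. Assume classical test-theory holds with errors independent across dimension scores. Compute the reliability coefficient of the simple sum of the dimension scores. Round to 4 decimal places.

0.8869

Var(A+M+V+D) = 4 + 2·[0.12 + 0.05 + 0.23 + 0.58 + 0.44 + 0.69] = 4 + 4.22 = 8.22.
Under uncorrelated errors the observed covariances equal the true-score covariances, so only the own-variance terms attenuate.
True-score variance = [0.91 + 0.65 + 0.75 + 0.76] + 4.22 = 3.07 + 4.22 = 7.29.
Reliability = 7.29 / 8.22 = 0.8869.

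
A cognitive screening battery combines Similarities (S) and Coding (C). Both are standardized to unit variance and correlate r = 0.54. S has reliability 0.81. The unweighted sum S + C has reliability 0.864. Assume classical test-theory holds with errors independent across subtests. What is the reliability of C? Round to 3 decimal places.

Var(S+C) = 2 + 2·0.54 = 3.080.
True-score variance = ρ_S + ρ_C + 2·0.54, so 0.864 = (0.81 + ρ_C + 1.08) / 3.080.
ρ_C = 0.864·3.080 − 0.81 − 1.08 = 0.771.

0.771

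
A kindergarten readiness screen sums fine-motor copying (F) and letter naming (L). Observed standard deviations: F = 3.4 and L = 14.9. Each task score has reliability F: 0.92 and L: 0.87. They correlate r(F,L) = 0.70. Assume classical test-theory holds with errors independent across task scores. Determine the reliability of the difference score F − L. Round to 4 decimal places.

0.8169

Var(F−L) = 3.4² + 14.9² − 2·3.4·14.9·0.70 = 233.57 − 70.924 = 162.646.
Under uncorrelated errors the observed covariances equal the true-score covariances, so only the own-variance terms attenuate.
True-score variance = [3.4²·0.92 + 14.9²·0.87] − 70.924 = 203.784 − 70.924 = 132.86.
Reliability = 132.86 / 162.646 = 0.8169.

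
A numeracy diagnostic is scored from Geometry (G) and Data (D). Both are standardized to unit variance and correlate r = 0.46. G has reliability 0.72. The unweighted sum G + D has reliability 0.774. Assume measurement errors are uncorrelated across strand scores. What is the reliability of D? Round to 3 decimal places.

0.620

Var(G+D) = 2 + 2·0.46 = 2.920.
True-score variance = ρ_G + ρ_D + 2·0.46, so 0.774 = (0.72 + ρ_D + 0.92) / 2.920.
ρ_D = 0.774·2.920 − 0.72 − 0.92 = 0.620.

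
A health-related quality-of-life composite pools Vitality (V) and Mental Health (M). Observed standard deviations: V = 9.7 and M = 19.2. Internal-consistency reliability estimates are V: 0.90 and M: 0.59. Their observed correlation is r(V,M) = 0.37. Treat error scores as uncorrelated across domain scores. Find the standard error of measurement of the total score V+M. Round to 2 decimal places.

Var(total) = 462.73 + 137.818 = 600.548.
True-score variance = 302.179 + 137.818 = 439.996, so reliability = 0.7327.
Error variance = 600.548 − 439.996 = 160.551; SEM = √160.551 = 12.67.

12.67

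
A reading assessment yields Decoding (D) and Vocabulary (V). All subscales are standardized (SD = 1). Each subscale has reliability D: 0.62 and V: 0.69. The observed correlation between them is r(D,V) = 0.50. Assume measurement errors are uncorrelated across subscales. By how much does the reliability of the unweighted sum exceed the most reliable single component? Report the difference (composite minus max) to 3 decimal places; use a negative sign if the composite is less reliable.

0.080

Var(sum) = 2 + 1 = 3; true-score variance = 1.31 + 1 = 2.31; composite reliability = 0.7700.
Max component reliability = 0.6900.
Difference = 0.7700 − 0.6900 = 0.080.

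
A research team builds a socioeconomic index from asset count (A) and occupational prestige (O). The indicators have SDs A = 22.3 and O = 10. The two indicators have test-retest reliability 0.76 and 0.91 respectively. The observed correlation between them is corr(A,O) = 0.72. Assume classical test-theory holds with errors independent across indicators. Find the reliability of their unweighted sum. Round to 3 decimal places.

Var(A+O) = 22.3² + 10² + 2·[22.3·10·0.72] = 597.29 + 321.12 = 918.41.
Under uncorrelated errors the observed covariances equal the true-score covariances, so only the own-variance terms attenuate.
True-score variance = [22.3²·0.76 + 10²·0.91] + 321.12 = 468.94 + 321.12 = 790.06.
Reliability = 790.06 / 918.41 = 0.860.

0.860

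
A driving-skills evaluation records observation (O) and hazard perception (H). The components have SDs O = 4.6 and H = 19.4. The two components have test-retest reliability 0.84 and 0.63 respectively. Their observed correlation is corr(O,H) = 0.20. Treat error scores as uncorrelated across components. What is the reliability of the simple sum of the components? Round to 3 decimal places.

0.671

Var(O+H) = 4.6² + 19.4² + 2·[4.6·19.4·0.20] = 397.52 + 35.696 = 433.216.
Because errors are independent across components, Cov(Tᵢ,Tⱼ) = Cov(Xᵢ,Xⱼ); the off-diagonal part of the true-score variance is the same as above.
True-score variance = [4.6²·0.84 + 19.4²·0.63] + 35.696 = 254.881 + 35.696 = 290.577.
Reliability = 290.577 / 433.216 = 0.671.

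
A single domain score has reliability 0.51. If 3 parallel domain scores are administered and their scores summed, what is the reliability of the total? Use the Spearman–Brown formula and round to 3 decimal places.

ρ_k = kρ / (1 + (k−1)ρ) = 3·0.51 / (1 + 2·0.51) = 1.530 / 2.020 = 0.757.

0.757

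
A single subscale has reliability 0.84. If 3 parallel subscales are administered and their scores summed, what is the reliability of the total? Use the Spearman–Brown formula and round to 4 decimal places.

ρ_k = kρ / (1 + (k−1)ρ) = 3·0.84 / (1 + 2·0.84) = 2.520 / 2.680 = 0.9403.

0.9403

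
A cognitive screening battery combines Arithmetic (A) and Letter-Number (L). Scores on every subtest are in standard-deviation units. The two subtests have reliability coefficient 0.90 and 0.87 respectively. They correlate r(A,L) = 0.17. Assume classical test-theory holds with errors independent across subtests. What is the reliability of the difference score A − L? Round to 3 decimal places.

Var(A−L) = 1 + 1 − 2·0.17 = 2 − 0.34 = 1.66.
Under uncorrelated errors the observed covariances equal the true-score covariances, so only the own-variance terms attenuate.
True-score variance = [0.90 + 0.87] − 0.34 = 1.77 − 0.34 = 1.43.
Reliability = 1.43 / 1.66 = 0.861.

0.861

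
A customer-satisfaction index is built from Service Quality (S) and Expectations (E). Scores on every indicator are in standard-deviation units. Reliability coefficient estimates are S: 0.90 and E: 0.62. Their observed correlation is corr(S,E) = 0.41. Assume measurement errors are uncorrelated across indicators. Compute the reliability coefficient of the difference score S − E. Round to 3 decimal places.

0.593

Var(S−E) = 1 + 1 − 2·0.41 = 2 − 0.82 = 1.18.
Because errors are independent across components, Cov(Tᵢ,Tⱼ) = Cov(Xᵢ,Xⱼ); the off-diagonal part of the true-score variance is the same as above.
True-score variance = [0.90 + 0.62] − 0.82 = 1.52 − 0.82 = 0.7.
Reliability = 0.7 / 1.18 = 0.593.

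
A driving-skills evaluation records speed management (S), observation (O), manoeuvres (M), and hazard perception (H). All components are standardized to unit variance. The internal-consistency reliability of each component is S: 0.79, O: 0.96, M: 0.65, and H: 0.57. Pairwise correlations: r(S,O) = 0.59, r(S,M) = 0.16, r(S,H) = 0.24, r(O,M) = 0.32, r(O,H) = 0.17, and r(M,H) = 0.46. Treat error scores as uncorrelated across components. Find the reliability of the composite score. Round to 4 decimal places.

0.8693

Var(S+O+M+H) = 4 + 2·[0.59 + 0.16 + 0.24 + 0.32 + 0.17 + 0.46] = 4 + 3.88 = 7.88.
Because errors are independent across components, Cov(Tᵢ,Tⱼ) = Cov(Xᵢ,Xⱼ); the off-diagonal part of the true-score variance is the same as above.
True-score variance = [0.79 + 0.96 + 0.65 + 0.57] + 3.88 = 2.97 + 3.88 = 6.85.
Reliability = 6.85 / 7.88 = 0.8693.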